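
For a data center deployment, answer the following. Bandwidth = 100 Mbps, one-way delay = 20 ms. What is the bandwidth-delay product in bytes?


Given: bandwidth = 100 Mbps, delay = 20 ms
BDP in bits = 100 * 10^6 * 20 / 1000
BDP in bits = 2000000
BDP in bytes = 2000000 / 8 = 250000

250000


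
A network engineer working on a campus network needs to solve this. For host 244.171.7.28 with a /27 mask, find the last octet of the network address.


Given: IP = 244.171.7.28, prefix = /27
Subnet mask = 255.255.255.224
Last octet of IP: 28
Last octet of mask: 224
Network last octet = 28 AND 224 = 0

0


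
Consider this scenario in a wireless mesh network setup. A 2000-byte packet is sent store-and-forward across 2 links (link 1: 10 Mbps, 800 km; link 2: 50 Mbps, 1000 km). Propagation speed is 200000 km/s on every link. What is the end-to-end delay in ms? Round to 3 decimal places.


Packet = 2000 bytes = 16000 bits. Store-and-forward: sum (t_trans + t_prop) per link.
Link 1: t_trans = 16000/(10*10^6) s = 1.6000 ms; t_prop = 800/200000 s = 4.0000 ms; subtotal = 5.6000 ms
Link 2: t_trans = 16000/(50*10^6) s = 0.3200 ms; t_prop = 1000/200000 s = 5.0000 ms; subtotal = 5.3200 ms
End-to-end = 5.6000 + 5.3200 = 10.9200 ms -> 10.920 ms (3 dp)

10.920


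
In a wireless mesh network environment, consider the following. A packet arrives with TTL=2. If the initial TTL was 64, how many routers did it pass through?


Given: initial TTL = 64, received TTL = 2
Hops = initial TTL - received TTL
Hops = 64 - 2 = 62

62


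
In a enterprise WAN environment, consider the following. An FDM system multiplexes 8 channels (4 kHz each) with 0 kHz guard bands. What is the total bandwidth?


Given: 8 channels, 4 kHz each, guard = 0 kHz
Channel bandwidth = 8 * 4 = 32 kHz
Guard bands = 7 gaps * 0 kHz = 0 kHz
Total = 32 + 0 = 32 kHz

32


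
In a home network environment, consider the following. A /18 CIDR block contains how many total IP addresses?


Given: CIDR prefix /18
Host bits = 32 - 18 = 14
Total addresses = 2^14 = 16384

16384


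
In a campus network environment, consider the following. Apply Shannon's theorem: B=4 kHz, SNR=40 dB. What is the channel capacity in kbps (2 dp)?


Given: B = 4 kHz, SNR = 40 dB
SNR linear = 10^(40/10) = 10000
1 + SNR = 10001
log2(10001) = 13.2878566418
C = 4 * 1000 * 13.2878566418 = 53151.4266 bps
C = 53.151427 kbps -> 53.15 kbps (2 dp)

53.15


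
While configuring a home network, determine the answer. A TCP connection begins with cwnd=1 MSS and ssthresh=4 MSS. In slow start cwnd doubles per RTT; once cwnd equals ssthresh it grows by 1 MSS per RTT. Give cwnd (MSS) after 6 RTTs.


RTT 0: cwnd = 1 MSS (initial)
RTT 1: cwnd = 2 MSS (slow start, doubled)
RTT 2: cwnd = 4 MSS (slow start, doubled)
RTT 3: cwnd = 5 MSS (congestion avoidance, +1)
RTT 4: cwnd = 6 MSS (congestion avoidance, +1)
RTT 5: cwnd = 7 MSS (congestion avoidance, +1)
RTT 6: cwnd = 8 MSS (congestion avoidance, +1)

8


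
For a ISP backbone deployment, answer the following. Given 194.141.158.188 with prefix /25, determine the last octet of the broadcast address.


Given: IP = 194.141.158.188, prefix = /25
Host bits = 32 - 25 = 7
Network last octet = 188 AND mask = 128
Host part size = 2^7 - 1 = 127
Broadcast last octet = 128 OR 127 = 255

255


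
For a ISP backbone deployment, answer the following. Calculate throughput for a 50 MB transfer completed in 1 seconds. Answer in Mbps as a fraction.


Given: file = 50 MB, time = 1 s
File in Mb = 50 * 8 = 400 Mb
Throughput = 400 / 1 Mbps
Throughput = 400 Mbps

400


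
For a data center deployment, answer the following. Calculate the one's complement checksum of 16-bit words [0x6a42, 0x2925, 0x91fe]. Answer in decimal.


Given words: [0x6a42, 0x2925, 0x91fe]
Step 1: Sum all words
Raw sum = 27202 + 10533 + 37374 = 75109
Step 2: Fold carry: (9573 + 1) = 9574
One's complement = ~9574 & 0xFFFF = 55961

55961


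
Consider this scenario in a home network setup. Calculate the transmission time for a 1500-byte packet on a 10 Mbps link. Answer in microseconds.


Given: packet = 1500 bytes, bandwidth = 10 Mbps
Packet in bits = 1500 * 8 = 12000 bits
Bandwidth = 10 * 10^6 = 10000000 bps
Time = 12000 / 10000000 seconds
Time in us = 12000 * 10^6 / 10000000 = 1200

1200


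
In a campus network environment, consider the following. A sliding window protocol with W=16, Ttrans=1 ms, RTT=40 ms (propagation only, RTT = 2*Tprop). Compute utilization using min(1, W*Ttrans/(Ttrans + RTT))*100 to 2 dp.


Given: W = 16, Ttrans = 1 ms, RTT = 40 ms (= 2 * Tprop, Tprop = 20 ms)
Cycle time = Ttrans + RTT = 1 + 40 = 41 ms (first packet sent until its ACK returns)
W * Ttrans = 16 * 1 = 16 ms of sending per cycle
W * Ttrans / (Ttrans + RTT) = 16 / 41 = 0.390244
U = min(1, 0.390244) = 0.390244
U% = 39.02%

39.02


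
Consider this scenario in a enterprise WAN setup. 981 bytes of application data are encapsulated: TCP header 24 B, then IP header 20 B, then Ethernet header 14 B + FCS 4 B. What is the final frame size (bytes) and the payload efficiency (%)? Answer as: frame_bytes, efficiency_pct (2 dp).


TCP segment = 981 + 24 = 1005 B
IP packet = 1005 + 20 = 1025 B
Ethernet frame = 1025 + 14 + 4 = 1043 B
Efficiency = app / frame = 981 / 1043 = 0.940556 = 94.0556% -> 94.06% (2 dp)

1043, 94.06


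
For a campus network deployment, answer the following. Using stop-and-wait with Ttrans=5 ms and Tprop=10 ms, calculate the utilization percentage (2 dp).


Given: Ttrans = 5 ms, Tprop = 10 ms
RTT = 2 * Tprop = 2 * 10 = 20 ms
U = Ttrans / (Ttrans + RTT)
U = 5 / (5 + 20)
U = 5 / 25 = 0.2
U% = 20.00%

20.00


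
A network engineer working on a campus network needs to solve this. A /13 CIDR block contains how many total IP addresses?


Given: CIDR prefix /13
Host bits = 32 - 13 = 19
Total addresses = 2^19 = 524288

524288


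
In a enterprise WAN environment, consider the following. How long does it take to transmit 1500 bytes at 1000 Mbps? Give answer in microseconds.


Given: packet = 1500 bytes, bandwidth = 1000 Mbps
Packet in bits = 1500 * 8 = 12000 bits
Bandwidth = 1000 * 10^6 = 1000000000 bps
Time = 12000 / 1000000000 seconds
Time in us = 12000 * 10^6 / 1000000000 = 12

12


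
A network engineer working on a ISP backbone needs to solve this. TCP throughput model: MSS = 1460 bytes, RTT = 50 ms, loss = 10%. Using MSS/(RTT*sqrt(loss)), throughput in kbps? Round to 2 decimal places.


Given: MSS = 1460 bytes, RTT = 50 ms, loss = 10%
RTT in seconds = 50 / 1000 = 0.05
Loss rate = 10% = 0.1
sqrt(loss) = sqrt(0.1) = 0.316227766017
Throughput (bytes/s) = 1460 / (0.05 * 0.316227766017) = 92338.5077
Throughput (kbps) = 92338.5077 * 8 / 1000 = 738.708061 -> 738.71 kbps (2 dp)

738.71


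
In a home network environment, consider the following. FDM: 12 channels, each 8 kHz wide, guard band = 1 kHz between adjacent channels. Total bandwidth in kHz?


Given: 12 channels, 8 kHz each, guard = 1 kHz
Channel bandwidth = 12 * 8 = 96 kHz
Guard bands = 11 gaps * 1 kHz = 11 kHz
Total = 96 + 11 = 107 kHz

107


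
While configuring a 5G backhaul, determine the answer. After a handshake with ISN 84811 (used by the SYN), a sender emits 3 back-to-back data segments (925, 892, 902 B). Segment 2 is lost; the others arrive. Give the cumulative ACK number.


SYN uses sequence number 84811; first data byte = ISN + 1 = 84812.
Segment 1: SEQ = 84812, len = 925 B, covers [84812, 85736]
Segment 2: SEQ = 85737, len = 892 B, covers [85737, 86628] [LOST]
Segment 3: SEQ = 86629, len = 902 B, covers [86629, 87530]
In-order data received: bytes [84812, 85736] (segments 1..1).
Segment 2 missing -> gap begins at byte 85737; later segments buffered out of order.
Cumulative ACK = next expected in-order byte = 84812 + 925 = 85737

85737


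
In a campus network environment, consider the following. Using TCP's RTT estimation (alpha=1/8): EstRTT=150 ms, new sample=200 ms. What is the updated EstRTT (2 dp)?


Given: EstRTT = 150 ms, SampleRTT = 200 ms, alpha = 1/8
New EstRTT = (1 - alpha) * EstRTT + alpha * SampleRTT
(7/8) * 150 = 131.25
(1/8) * 200 = 25
New EstRTT = 131.25 + 25 = 156.25 ms -> 156.25 ms (2 dp)

156.25


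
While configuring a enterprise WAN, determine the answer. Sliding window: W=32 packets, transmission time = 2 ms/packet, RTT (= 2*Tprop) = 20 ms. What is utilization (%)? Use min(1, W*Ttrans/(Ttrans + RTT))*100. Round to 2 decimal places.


Given: W = 32, Ttrans = 2 ms, RTT = 20 ms (= 2 * Tprop, Tprop = 10 ms)
Cycle time = Ttrans + RTT = 2 + 20 = 22 ms (first packet sent until its ACK returns)
W * Ttrans = 32 * 2 = 64 ms of sending per cycle
W * Ttrans / (Ttrans + RTT) = 64 / 22 = 2.909091
U = min(1, 2.909091) = 1.000000
U% = 100.00%

100.00


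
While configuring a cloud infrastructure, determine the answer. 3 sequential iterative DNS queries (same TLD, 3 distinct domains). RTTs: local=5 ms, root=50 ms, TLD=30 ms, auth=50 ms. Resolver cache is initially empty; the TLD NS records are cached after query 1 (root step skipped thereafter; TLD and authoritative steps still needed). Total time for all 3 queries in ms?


Lookup 1 (cold cache): local + root + TLD + auth = 5 + 50 + 30 + 50 = 135 ms
Lookups 2..3 (TLD NS cached -> skip root; new domain -> still ask TLD and auth): local + TLD + auth = 5 + 30 + 50 = 85 ms each
Remaining 2 lookups: 2 * 85 = 170 ms
Total = 135 + 170 = 305 ms

305


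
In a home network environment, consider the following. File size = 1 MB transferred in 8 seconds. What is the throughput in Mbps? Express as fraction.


Given: file = 1 MB, time = 8 s
File in Mb = 1 * 8 = 8 Mb
Throughput = 8 / 8 Mbps
Throughput = 1 Mbps

1


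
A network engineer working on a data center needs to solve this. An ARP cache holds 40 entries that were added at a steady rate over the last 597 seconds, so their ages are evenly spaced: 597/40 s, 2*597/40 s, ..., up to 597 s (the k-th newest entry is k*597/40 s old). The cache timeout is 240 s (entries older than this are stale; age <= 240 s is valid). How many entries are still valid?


Ages are k * 597/40 s for k = 1..40 (spacing = 14.9250 s).
Entry k is valid iff k * 597/40 <= 240 iff k <= 40 * 240 / 597 = 16.0804
n_valid = floor(16.0804) = 16
(n_stale = 40 - 16 = 24)

16


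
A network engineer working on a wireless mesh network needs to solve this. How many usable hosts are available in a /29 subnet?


Given: subnet mask /29
Host bits = 32 - 29 = 3
Total addresses = 2^3 = 8
Usable hosts = 8 - 2 (network + broadcast) = 6

6


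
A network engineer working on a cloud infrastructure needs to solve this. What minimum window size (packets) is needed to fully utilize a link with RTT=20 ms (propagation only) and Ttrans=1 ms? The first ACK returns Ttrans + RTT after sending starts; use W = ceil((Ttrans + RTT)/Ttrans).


Given: Ttrans = 1 ms, RTT = 20 ms (= 2 * Tprop, Tprop = 10 ms)
Time until first ACK returns = Ttrans + RTT = 1 + 20 = 21 ms
Need W * Ttrans >= Ttrans + RTT  ->  W >= (Ttrans + RTT) / Ttrans
(Ttrans + RTT) / Ttrans = 21 / 1 = 21
W_min = ceil(21) = 21

21


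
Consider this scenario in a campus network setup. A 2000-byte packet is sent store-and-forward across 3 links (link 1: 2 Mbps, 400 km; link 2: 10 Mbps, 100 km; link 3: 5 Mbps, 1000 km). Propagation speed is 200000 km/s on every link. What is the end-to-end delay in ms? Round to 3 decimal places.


Packet = 2000 bytes = 16000 bits. Store-and-forward: sum (t_trans + t_prop) per link.
Link 1: t_trans = 16000/(2*10^6) s = 8.0000 ms; t_prop = 400/200000 s = 2.0000 ms; subtotal = 10.0000 ms
Link 2: t_trans = 16000/(10*10^6) s = 1.6000 ms; t_prop = 100/200000 s = 0.5000 ms; subtotal = 2.1000 ms
Link 3: t_trans = 16000/(5*10^6) s = 3.2000 ms; t_prop = 1000/200000 s = 5.0000 ms; subtotal = 8.2000 ms
End-to-end = 10.0000 + 2.1000 + 8.2000 = 20.3000 ms -> 20.300 ms (3 dp)

20.300


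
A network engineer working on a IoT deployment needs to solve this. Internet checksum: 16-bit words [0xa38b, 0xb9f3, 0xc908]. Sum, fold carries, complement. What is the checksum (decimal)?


Given words: [0xa38b, 0xb9f3, 0xc908]
Step 1: Sum all words
Raw sum = 41867 + 47603 + 51464 = 140934
Step 2: Fold carry: (9862 + 2) = 9864
One's complement = ~9864 & 0xFFFF = 55671

55671


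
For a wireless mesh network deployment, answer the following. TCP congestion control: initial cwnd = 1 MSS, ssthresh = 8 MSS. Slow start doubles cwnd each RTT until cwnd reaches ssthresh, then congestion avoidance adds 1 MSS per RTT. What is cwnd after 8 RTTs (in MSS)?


RTT 0: cwnd = 1 MSS (initial)
RTT 1: cwnd = 2 MSS (slow start, doubled)
RTT 2: cwnd = 4 MSS (slow start, doubled)
RTT 3: cwnd = 8 MSS (slow start, doubled)
RTT 4: cwnd = 9 MSS (congestion avoidance, +1)
RTT 5: cwnd = 10 MSS (congestion avoidance, +1)
RTT 6: cwnd = 11 MSS (congestion avoidance, +1)
RTT 7: cwnd = 12 MSS (congestion avoidance, +1)
RTT 8: cwnd = 13 MSS (congestion avoidance, +1)

13


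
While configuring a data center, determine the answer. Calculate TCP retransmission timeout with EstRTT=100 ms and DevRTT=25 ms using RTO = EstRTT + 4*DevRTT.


Given: EstRTT = 100 ms, DevRTT = 25 ms
Timeout = EstRTT + 4 * DevRTT
4 * DevRTT = 4 * 25 = 100
Timeout = 100 + 100 = 200 ms

200


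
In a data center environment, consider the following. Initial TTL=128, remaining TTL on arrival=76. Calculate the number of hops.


Given: initial TTL = 128, received TTL = 76
Hops = initial TTL - received TTL
Hops = 128 - 76 = 52

52


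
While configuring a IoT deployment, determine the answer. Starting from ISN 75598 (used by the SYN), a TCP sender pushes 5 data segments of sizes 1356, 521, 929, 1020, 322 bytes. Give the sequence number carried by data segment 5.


The SYN occupies sequence number ISN = 75598, so the first data byte is ISN + 1 = 75599.
SEQ of data segment i = (ISN + 1) + sum of payload sizes of segments 1..i-1.
Segment 1: SEQ = 75599, payload = 1356 bytes
Segment 2: SEQ = 76955, payload = 521 bytes
Segment 3: SEQ = 77476, payload = 929 bytes
Segment 4: SEQ = 78405, payload = 1020 bytes
Segment 5: SEQ = 79425, payload = 322 bytes
SEQ of segment 5 = 75599 + 1356 + 521 + 929 + 1020 = 79425

79425


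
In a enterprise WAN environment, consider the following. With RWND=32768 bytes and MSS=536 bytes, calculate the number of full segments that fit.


Given: RWND = 32768 bytes, MSS = 536 bytes
Full segments = floor(RWND / MSS)
Full segments = floor(32768 / 536)
Full segments = floor(61.1343) = 61

61


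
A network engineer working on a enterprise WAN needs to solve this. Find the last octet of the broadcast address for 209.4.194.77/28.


Given: IP = 209.4.194.77, prefix = /28
Host bits = 32 - 28 = 4
Network last octet = 77 AND mask = 64
Host part size = 2^4 - 1 = 15
Broadcast last octet = 64 OR 15 = 79

79


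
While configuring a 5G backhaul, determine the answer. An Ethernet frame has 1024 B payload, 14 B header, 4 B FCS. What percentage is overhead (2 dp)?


Given: payload = 1024 B, header = 14 B, trailer = 4 B
Overhead bytes = header + trailer = 14 + 4 = 18
Total frame = payload + overhead = 1024 + 18 = 1042
Overhead % = 18 / 1042 * 100 = 1.7274% -> 1.73% (2 dp)

1.73


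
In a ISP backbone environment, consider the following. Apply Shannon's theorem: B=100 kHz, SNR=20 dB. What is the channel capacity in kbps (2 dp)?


Given: B = 100 kHz, SNR = 20 dB
SNR linear = 10^(20/10) = 100
1 + SNR = 101
log2(101) = 6.6582114828
C = 100 * 1000 * 6.6582114828 = 665821.1483 bps
C = 665.821148 kbps -> 665.82 kbps (2 dp)

665.82


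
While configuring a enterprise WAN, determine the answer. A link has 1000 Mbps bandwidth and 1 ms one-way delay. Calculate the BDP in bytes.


Given: bandwidth = 1000 Mbps, delay = 1 ms
BDP in bits = 1000 * 10^6 * 1 / 1000
BDP in bits = 1000000
BDP in bytes = 1000000 / 8 = 125000

125000


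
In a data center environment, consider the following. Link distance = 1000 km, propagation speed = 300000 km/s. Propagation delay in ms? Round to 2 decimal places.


Given: distance = 1000 km, speed = 300000 km/s
Delay = distance / speed = 1000 / 300000 seconds
Delay in ms = 1000 * 1000 / 300000
Delay = 3.3333 ms
Rounded to 2 dp = 3.33 ms

3.33


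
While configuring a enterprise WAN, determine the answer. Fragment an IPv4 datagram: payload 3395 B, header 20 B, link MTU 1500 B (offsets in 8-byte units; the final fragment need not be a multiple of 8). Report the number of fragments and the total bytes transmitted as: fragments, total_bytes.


Max data per non-final fragment = floor((MTU - header)/8)*8 = floor((1500 - 20)/8)*8 = floor(1480/8)*8 = 1480 B
Final fragment needs no 8-byte alignment: it can carry up to MTU - header = 1480 B
Non-final fragments needed = ceil((payload - 1480) / 1480) = ceil(1915/1480) = ceil(1.2939) = 2
Number of fragments = 2 + 1 = 3
Fragment sizes (data): 2 * 1480 B + 435 B (last, 435 <= 1480 OK)
Total bytes sent = payload + n_frags * header = 3395 + 3*20 = 3395 + 60 = 3455 B

3, 3455


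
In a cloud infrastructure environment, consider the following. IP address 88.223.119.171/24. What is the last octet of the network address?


Given: IP = 88.223.119.171, prefix = /24
Subnet mask = 255.255.255.0
Last octet of IP: 171
Last octet of mask: 0
Network last octet = 171 AND 0 = 0

0


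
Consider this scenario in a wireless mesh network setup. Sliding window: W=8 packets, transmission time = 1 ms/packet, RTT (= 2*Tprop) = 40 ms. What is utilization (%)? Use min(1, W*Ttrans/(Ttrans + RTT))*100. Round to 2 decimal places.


Given: W = 8, Ttrans = 1 ms, RTT = 40 ms (= 2 * Tprop, Tprop = 20 ms)
Cycle time = Ttrans + RTT = 1 + 40 = 41 ms (first packet sent until its ACK returns)
W * Ttrans = 8 * 1 = 8 ms of sending per cycle
W * Ttrans / (Ttrans + RTT) = 8 / 41 = 0.195122
U = min(1, 0.195122) = 0.195122
U% = 19.51%

19.51


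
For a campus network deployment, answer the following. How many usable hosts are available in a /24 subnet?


Given: subnet mask /24
Host bits = 32 - 24 = 8
Total addresses = 2^8 = 256
Usable hosts = 256 - 2 (network + broadcast) = 254

254


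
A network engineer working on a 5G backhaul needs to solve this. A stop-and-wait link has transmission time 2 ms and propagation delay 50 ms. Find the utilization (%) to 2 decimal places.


Given: Ttrans = 2 ms, Tprop = 50 ms
RTT = 2 * Tprop = 2 * 50 = 100 ms
U = Ttrans / (Ttrans + RTT)
U = 2 / (2 + 100)
U = 2 / 102 = 0.019608
U% = 1.96%

1.96


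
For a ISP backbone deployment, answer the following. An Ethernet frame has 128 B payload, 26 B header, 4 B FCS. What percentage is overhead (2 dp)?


Given: payload = 128 B, header = 26 B, trailer = 4 B
Overhead bytes = header + trailer = 26 + 4 = 30
Total frame = payload + overhead = 128 + 30 = 158
Overhead % = 30 / 158 * 100 = 18.9873% -> 18.99% (2 dp)

18.99


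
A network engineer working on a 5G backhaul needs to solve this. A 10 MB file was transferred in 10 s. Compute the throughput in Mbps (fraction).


Given: file = 10 MB, time = 10 s
File in Mb = 10 * 8 = 80 Mb
Throughput = 80 / 10 Mbps
Throughput = 8 Mbps

8


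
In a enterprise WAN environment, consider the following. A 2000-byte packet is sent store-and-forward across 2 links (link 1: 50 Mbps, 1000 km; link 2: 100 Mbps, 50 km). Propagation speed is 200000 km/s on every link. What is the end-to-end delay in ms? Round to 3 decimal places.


Packet = 2000 bytes = 16000 bits. Store-and-forward: sum (t_trans + t_prop) per link.
Link 1: t_trans = 16000/(50*10^6) s = 0.3200 ms; t_prop = 1000/200000 s = 5.0000 ms; subtotal = 5.3200 ms
Link 2: t_trans = 16000/(100*10^6) s = 0.1600 ms; t_prop = 50/200000 s = 0.2500 ms; subtotal = 0.4100 ms
End-to-end = 5.3200 + 0.4100 = 5.7300 ms -> 5.730 ms (3 dp)

5.730


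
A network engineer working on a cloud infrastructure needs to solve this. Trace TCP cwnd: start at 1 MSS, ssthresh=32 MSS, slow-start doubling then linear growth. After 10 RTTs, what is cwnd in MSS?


RTT 0: cwnd = 1 MSS (initial)
RTT 1: cwnd = 2 MSS (slow start, doubled)
RTT 2: cwnd = 4 MSS (slow start, doubled)
RTT 3: cwnd = 8 MSS (slow start, doubled)
RTT 4: cwnd = 16 MSS (slow start, doubled)
RTT 5: cwnd = 32 MSS (slow start, doubled)
RTT 6: cwnd = 33 MSS (congestion avoidance, +1)
RTT 7: cwnd = 34 MSS (congestion avoidance, +1)
RTT 8: cwnd = 35 MSS (congestion avoidance, +1)
RTT 9: cwnd = 36 MSS (congestion avoidance, +1)
RTT 10: cwnd = 37 MSS (congestion avoidance, +1)

37


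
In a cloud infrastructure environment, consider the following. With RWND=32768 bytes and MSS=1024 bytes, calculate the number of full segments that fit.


Given: RWND = 32768 bytes, MSS = 1024 bytes
Full segments = floor(RWND / MSS)
Full segments = floor(32768 / 1024)
Full segments = floor(32.0) = 32

32


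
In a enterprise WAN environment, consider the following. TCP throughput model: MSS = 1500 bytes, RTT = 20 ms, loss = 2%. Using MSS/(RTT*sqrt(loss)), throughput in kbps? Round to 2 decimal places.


Given: MSS = 1500 bytes, RTT = 20 ms, loss = 2%
RTT in seconds = 20 / 1000 = 0.02
Loss rate = 2% = 0.02
sqrt(loss) = sqrt(0.02) = 0.141421356237
Throughput (bytes/s) = 1500 / (0.02 * 0.141421356237) = 530330.0859
Throughput (kbps) = 530330.0859 * 8 / 1000 = 4242.640687 -> 4242.64 kbps (2 dp)

4242.64


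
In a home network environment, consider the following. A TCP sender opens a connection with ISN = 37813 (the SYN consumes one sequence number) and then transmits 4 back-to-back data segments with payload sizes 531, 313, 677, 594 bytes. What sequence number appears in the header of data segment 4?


The SYN occupies sequence number ISN = 37813, so the first data byte is ISN + 1 = 37814.
SEQ of data segment i = (ISN + 1) + sum of payload sizes of segments 1..i-1.
Segment 1: SEQ = 37814, payload = 531 bytes
Segment 2: SEQ = 38345, payload = 313 bytes
Segment 3: SEQ = 38658, payload = 677 bytes
Segment 4: SEQ = 39335, payload = 594 bytes
SEQ of segment 4 = 37814 + 531 + 313 + 677 = 39335

39335


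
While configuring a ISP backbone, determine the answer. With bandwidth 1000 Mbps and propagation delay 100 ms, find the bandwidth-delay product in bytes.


Given: bandwidth = 1000 Mbps, delay = 100 ms
BDP in bits = 1000 * 10^6 * 100 / 1000
BDP in bits = 100000000
BDP in bytes = 100000000 / 8 = 12500000

12500000


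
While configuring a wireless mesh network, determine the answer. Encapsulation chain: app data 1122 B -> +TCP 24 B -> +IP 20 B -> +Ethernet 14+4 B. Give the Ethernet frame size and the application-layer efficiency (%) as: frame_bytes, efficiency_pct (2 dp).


TCP segment = 1122 + 24 = 1146 B
IP packet = 1146 + 20 = 1166 B
Ethernet frame = 1166 + 14 + 4 = 1184 B
Efficiency = app / frame = 1122 / 1184 = 0.947635 = 94.7635% -> 94.76% (2 dp)

1184, 94.76


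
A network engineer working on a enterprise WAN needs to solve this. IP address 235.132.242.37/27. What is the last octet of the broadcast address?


Given: IP = 235.132.242.37, prefix = /27
Host bits = 32 - 27 = 5
Network last octet = 37 AND mask = 32
Host part size = 2^5 - 1 = 31
Broadcast last octet = 32 OR 31 = 63

63


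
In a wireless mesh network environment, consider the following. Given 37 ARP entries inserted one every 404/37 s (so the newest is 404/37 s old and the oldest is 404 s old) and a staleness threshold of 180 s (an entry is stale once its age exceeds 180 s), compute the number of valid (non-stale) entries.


Ages are k * 404/37 s for k = 1..37 (spacing = 10.9189 s).
Entry k is valid iff k * 404/37 <= 180 iff k <= 37 * 180 / 404 = 16.4851
n_valid = floor(16.4851) = 16
(n_stale = 37 - 16 = 21)

16


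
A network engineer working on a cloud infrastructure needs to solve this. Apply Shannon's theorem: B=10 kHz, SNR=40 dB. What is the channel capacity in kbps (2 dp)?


Given: B = 10 kHz, SNR = 40 dB
SNR linear = 10^(40/10) = 10000
1 + SNR = 10001
log2(10001) = 13.2878566418
C = 10 * 1000 * 13.2878566418 = 132878.5664 bps
C = 132.878566 kbps -> 132.88 kbps (2 dp)

132.88


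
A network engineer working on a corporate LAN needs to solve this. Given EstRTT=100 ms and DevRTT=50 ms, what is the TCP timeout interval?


Given: EstRTT = 100 ms, DevRTT = 50 ms
Timeout = EstRTT + 4 * DevRTT
4 * DevRTT = 4 * 50 = 200
Timeout = 100 + 200 = 300 ms

300


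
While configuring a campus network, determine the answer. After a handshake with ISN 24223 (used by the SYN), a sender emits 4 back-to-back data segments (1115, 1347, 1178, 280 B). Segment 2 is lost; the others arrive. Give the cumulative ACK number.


SYN uses sequence number 24223; first data byte = ISN + 1 = 24224.
Segment 1: SEQ = 24224, len = 1115 B, covers [24224, 25338]
Segment 2: SEQ = 25339, len = 1347 B, covers [25339, 26685] [LOST]
Segment 3: SEQ = 26686, len = 1178 B, covers [26686, 27863]
Segment 4: SEQ = 27864, len = 280 B, covers [27864, 28143]
In-order data received: bytes [24224, 25338] (segments 1..1).
Segment 2 missing -> gap begins at byte 25339; later segments buffered out of order.
Cumulative ACK = next expected in-order byte = 24224 + 1115 = 25339

25339


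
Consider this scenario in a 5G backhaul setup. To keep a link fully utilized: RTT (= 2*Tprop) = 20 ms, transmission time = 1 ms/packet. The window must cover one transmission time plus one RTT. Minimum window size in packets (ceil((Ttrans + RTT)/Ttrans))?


Given: Ttrans = 1 ms, RTT = 20 ms (= 2 * Tprop, Tprop = 10 ms)
Time until first ACK returns = Ttrans + RTT = 1 + 20 = 21 ms
Need W * Ttrans >= Ttrans + RTT  ->  W >= (Ttrans + RTT) / Ttrans
(Ttrans + RTT) / Ttrans = 21 / 1 = 21
W_min = ceil(21) = 21

21


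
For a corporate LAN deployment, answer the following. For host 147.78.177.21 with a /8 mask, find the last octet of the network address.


Given: IP = 147.78.177.21, prefix = /8
Subnet mask = 255.0.0.0
Last octet of IP: 21
Last octet of mask: 0
Network last octet = 21 AND 0 = 0

0


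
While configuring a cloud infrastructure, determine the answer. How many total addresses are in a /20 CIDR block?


Given: CIDR prefix /20
Host bits = 32 - 20 = 12
Total addresses = 2^12 = 4096

4096


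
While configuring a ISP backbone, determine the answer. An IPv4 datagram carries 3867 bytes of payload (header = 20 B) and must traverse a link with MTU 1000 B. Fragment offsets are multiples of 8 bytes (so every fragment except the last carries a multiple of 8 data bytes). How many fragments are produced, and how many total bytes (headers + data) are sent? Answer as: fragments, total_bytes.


Max data per non-final fragment = floor((MTU - header)/8)*8 = floor((1000 - 20)/8)*8 = floor(980/8)*8 = 976 B
Final fragment needs no 8-byte alignment: it can carry up to MTU - header = 980 B
Non-final fragments needed = ceil((payload - 980) / 976) = ceil(2887/976) = ceil(2.9580) = 3
Number of fragments = 3 + 1 = 4
Fragment sizes (data): 3 * 976 B + 939 B (last, 939 <= 980 OK)
Total bytes sent = payload + n_frags * header = 3867 + 4*20 = 3867 + 80 = 3947 B

4, 3947


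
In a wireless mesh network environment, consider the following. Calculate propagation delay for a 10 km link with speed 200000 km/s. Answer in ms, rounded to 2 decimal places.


Given: distance = 10 km, speed = 200000 km/s
Delay = distance / speed = 10 / 200000 seconds
Delay in ms = 10 * 1000 / 200000
Delay = 0.0500 ms
Rounded to 2 dp = 0.05 ms

0.05


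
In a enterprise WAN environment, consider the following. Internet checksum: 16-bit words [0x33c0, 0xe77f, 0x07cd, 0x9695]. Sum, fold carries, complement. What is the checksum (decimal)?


Given words: [0x33c0, 0xe77f, 0x07cd, 0x9695]
Step 1: Sum all words
Raw sum = 13248 + 59263 + 1997 + 38549 = 113057
Step 2: Fold carry: (47521 + 1) = 47522
One's complement = ~47522 & 0xFFFF = 18013

18013


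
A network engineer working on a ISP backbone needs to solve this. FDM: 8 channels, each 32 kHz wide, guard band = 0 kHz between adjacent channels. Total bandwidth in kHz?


Given: 8 channels, 32 kHz each, guard = 0 kHz
Channel bandwidth = 8 * 32 = 256 kHz
Guard bands = 7 gaps * 0 kHz = 0 kHz
Total = 256 + 0 = 256 kHz

256


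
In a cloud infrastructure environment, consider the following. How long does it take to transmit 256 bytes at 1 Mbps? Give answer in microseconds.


Given: packet = 256 bytes, bandwidth = 1 Mbps
Packet in bits = 256 * 8 = 2048 bits
Bandwidth = 1 * 10^6 = 1000000 bps
Time = 2048 / 1000000 seconds
Time in us = 2048 * 10^6 / 1000000 = 2048

2048


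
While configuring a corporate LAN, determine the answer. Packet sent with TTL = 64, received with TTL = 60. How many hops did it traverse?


Given: initial TTL = 64, received TTL = 60
Hops = initial TTL - received TTL
Hops = 64 - 60 = 4

4


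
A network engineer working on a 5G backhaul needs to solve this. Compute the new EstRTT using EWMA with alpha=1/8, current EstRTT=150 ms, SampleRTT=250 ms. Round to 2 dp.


Given: EstRTT = 150 ms, SampleRTT = 250 ms, alpha = 1/8
New EstRTT = (1 - alpha) * EstRTT + alpha * SampleRTT
(7/8) * 150 = 131.25
(1/8) * 250 = 31.25
New EstRTT = 131.25 + 31.25 = 162.5 ms -> 162.50 ms (2 dp)

162.50


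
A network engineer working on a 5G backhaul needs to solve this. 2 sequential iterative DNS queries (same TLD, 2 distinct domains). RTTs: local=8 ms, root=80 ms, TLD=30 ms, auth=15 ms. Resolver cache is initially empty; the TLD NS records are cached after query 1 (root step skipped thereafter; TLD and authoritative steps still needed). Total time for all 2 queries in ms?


Lookup 1 (cold cache): local + root + TLD + auth = 8 + 80 + 30 + 15 = 133 ms
Lookups 2..2 (TLD NS cached -> skip root; new domain -> still ask TLD and auth): local + TLD + auth = 8 + 30 + 15 = 53 ms each
Remaining 1 lookups: 1 * 53 = 53 ms
Total = 133 + 53 = 186 ms

186


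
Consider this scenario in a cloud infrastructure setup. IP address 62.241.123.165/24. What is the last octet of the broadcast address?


Given: IP = 62.241.123.165, prefix = /24
Host bits = 32 - 24 = 8
Network last octet = 165 AND mask = 0
Host part size = 2^8 - 1 = 255
Broadcast last octet = 0 OR 255 = 255

255


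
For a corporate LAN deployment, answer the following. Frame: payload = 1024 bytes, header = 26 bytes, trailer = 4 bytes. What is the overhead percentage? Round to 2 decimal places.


Given: payload = 1024 B, header = 26 B, trailer = 4 B
Overhead bytes = header + trailer = 26 + 4 = 30
Total frame = payload + overhead = 1024 + 30 = 1054
Overhead % = 30 / 1054 * 100 = 2.8463% -> 2.85% (2 dp)

2.85


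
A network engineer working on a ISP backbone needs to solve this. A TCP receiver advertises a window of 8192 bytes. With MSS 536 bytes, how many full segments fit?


Given: RWND = 8192 bytes, MSS = 536 bytes
Full segments = floor(RWND / MSS)
Full segments = floor(8192 / 536)
Full segments = floor(15.2836) = 15

15


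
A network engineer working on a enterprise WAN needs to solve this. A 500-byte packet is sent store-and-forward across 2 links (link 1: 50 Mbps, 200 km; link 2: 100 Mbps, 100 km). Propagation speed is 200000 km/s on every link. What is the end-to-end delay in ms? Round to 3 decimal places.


Packet = 500 bytes = 4000 bits. Store-and-forward: sum (t_trans + t_prop) per link.
Link 1: t_trans = 4000/(50*10^6) s = 0.0800 ms; t_prop = 200/200000 s = 1.0000 ms; subtotal = 1.0800 ms
Link 2: t_trans = 4000/(100*10^6) s = 0.0400 ms; t_prop = 100/200000 s = 0.5000 ms; subtotal = 0.5400 ms
End-to-end = 1.0800 + 0.5400 = 1.6200 ms -> 1.620 ms (3 dp)

1.620


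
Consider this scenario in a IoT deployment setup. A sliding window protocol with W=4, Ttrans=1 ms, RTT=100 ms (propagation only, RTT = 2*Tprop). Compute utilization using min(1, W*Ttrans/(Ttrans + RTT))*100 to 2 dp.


Given: W = 4, Ttrans = 1 ms, RTT = 100 ms (= 2 * Tprop, Tprop = 50 ms)
Cycle time = Ttrans + RTT = 1 + 100 = 101 ms (first packet sent until its ACK returns)
W * Ttrans = 4 * 1 = 4 ms of sending per cycle
W * Ttrans / (Ttrans + RTT) = 4 / 101 = 0.039604
U = min(1, 0.039604) = 0.039604
U% = 3.96%

3.96


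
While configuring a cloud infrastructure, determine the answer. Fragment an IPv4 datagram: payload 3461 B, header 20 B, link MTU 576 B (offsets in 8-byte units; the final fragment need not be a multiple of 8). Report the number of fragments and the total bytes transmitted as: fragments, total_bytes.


Max data per non-final fragment = floor((MTU - header)/8)*8 = floor((576 - 20)/8)*8 = floor(556/8)*8 = 552 B
Final fragment needs no 8-byte alignment: it can carry up to MTU - header = 556 B
Non-final fragments needed = ceil((payload - 556) / 552) = ceil(2905/552) = ceil(5.2627) = 6
Number of fragments = 6 + 1 = 7
Fragment sizes (data): 6 * 552 B + 149 B (last, 149 <= 556 OK)
Total bytes sent = payload + n_frags * header = 3461 + 7*20 = 3461 + 140 = 3601 B

7, 3601


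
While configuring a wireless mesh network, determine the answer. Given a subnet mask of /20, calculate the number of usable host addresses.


Given: subnet mask /20
Host bits = 32 - 20 = 12
Total addresses = 2^12 = 4096
Usable hosts = 4096 - 2 (network + broadcast) = 4094

4094


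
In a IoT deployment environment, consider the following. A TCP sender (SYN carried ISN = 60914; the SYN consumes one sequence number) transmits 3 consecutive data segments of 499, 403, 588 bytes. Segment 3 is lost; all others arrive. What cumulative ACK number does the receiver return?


SYN uses sequence number 60914; first data byte = ISN + 1 = 60915.
Segment 1: SEQ = 60915, len = 499 B, covers [60915, 61413]
Segment 2: SEQ = 61414, len = 403 B, covers [61414, 61816]
Segment 3: SEQ = 61817, len = 588 B, covers [61817, 62404] [LOST]
In-order data received: bytes [60915, 61816] (segments 1..2).
Segment 3 missing -> gap begins at byte 61817.
Cumulative ACK = next expected in-order byte = 60915 + 499 + 403 = 61817

61817


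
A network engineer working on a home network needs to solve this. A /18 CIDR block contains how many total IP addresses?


Given: CIDR prefix /18
Host bits = 32 - 18 = 14
Total addresses = 2^14 = 16384

16384


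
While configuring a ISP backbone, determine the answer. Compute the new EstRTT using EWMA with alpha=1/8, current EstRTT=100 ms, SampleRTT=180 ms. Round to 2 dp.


Given: EstRTT = 100 ms, SampleRTT = 180 ms, alpha = 1/8
New EstRTT = (1 - alpha) * EstRTT + alpha * SampleRTT
(7/8) * 100 = 87.5
(1/8) * 180 = 22.5
New EstRTT = 87.5 + 22.5 = 110 ms -> 110.00 ms (2 dp)

110.00


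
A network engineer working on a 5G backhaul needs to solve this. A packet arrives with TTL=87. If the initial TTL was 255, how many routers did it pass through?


Given: initial TTL = 255, received TTL = 87
Hops = initial TTL - received TTL
Hops = 255 - 87 = 168

168


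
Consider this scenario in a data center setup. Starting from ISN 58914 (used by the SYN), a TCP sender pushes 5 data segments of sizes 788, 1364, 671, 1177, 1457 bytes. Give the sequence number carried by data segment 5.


The SYN occupies sequence number ISN = 58914, so the first data byte is ISN + 1 = 58915.
SEQ of data segment i = (ISN + 1) + sum of payload sizes of segments 1..i-1.
Segment 1: SEQ = 58915, payload = 788 bytes
Segment 2: SEQ = 59703, payload = 1364 bytes
Segment 3: SEQ = 61067, payload = 671 bytes
Segment 4: SEQ = 61738, payload = 1177 bytes
Segment 5: SEQ = 62915, payload = 1457 bytes
SEQ of segment 5 = 58915 + 788 + 1364 + 671 + 1177 = 62915

62915


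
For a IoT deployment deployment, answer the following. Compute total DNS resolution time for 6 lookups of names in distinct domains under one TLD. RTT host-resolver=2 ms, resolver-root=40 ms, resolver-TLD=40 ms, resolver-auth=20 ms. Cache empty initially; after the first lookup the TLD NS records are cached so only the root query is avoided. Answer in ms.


Lookup 1 (cold cache): local + root + TLD + auth = 2 + 40 + 40 + 20 = 102 ms
Lookups 2..6 (TLD NS cached -> skip root; new domain -> still ask TLD and auth): local + TLD + auth = 2 + 40 + 20 = 62 ms each
Remaining 5 lookups: 5 * 62 = 310 ms
Total = 102 + 310 = 412 ms

412


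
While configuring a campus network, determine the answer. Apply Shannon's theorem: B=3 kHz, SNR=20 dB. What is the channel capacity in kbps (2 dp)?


Given: B = 3 kHz, SNR = 20 dB
SNR linear = 10^(20/10) = 100
1 + SNR = 101
log2(101) = 6.6582114828
C = 3 * 1000 * 6.6582114828 = 19974.6344 bps
C = 19.974634 kbps -> 19.97 kbps (2 dp)

19.97


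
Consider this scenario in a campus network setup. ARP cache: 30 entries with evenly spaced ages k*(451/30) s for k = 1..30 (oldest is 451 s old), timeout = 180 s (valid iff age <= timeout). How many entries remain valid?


Ages are k * 451/30 s for k = 1..30 (spacing = 15.0333 s).
Entry k is valid iff k * 451/30 <= 180 iff k <= 30 * 180 / 451 = 11.9734
n_valid = floor(11.9734) = 11
(n_stale = 30 - 11 = 19)

11


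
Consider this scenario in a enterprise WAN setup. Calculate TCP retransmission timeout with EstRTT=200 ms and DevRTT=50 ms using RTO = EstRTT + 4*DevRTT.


Given: EstRTT = 200 ms, DevRTT = 50 ms
Timeout = EstRTT + 4 * DevRTT
4 * DevRTT = 4 * 50 = 200
Timeout = 200 + 200 = 400 ms

400


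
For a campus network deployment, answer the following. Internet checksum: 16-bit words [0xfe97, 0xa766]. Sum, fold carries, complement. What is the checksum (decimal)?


Given words: [0xfe97, 0xa766]
Step 1: Sum all words
Raw sum = 65175 + 42854 = 108029
Step 2: Fold carry: (42493 + 1) = 42494
One's complement = ~42494 & 0xFFFF = 23041

23041


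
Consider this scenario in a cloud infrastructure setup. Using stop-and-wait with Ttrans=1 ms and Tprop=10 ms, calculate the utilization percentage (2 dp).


Given: Ttrans = 1 ms, Tprop = 10 ms
RTT = 2 * Tprop = 2 * 10 = 20 ms
U = Ttrans / (Ttrans + RTT)
U = 1 / (1 + 20)
U = 1 / 21 = 0.047619
U% = 4.76%

4.76


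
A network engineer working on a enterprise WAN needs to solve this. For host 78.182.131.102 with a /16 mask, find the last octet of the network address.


Given: IP = 78.182.131.102, prefix = /16
Subnet mask = 255.255.0.0
Last octet of IP: 102
Last octet of mask: 0
Network last octet = 102 AND 0 = 0

0


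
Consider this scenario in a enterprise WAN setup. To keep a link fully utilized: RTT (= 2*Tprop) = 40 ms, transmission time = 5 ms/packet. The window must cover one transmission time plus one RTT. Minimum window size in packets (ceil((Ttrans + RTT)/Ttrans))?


Given: Ttrans = 5 ms, RTT = 40 ms (= 2 * Tprop, Tprop = 20 ms)
Time until first ACK returns = Ttrans + RTT = 5 + 40 = 45 ms
Need W * Ttrans >= Ttrans + RTT  ->  W >= (Ttrans + RTT) / Ttrans
(Ttrans + RTT) / Ttrans = 45 / 5 = 9
W_min = ceil(9) = 9

9


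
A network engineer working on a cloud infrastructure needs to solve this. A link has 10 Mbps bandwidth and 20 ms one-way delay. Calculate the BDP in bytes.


Given: bandwidth = 10 Mbps, delay = 20 ms
BDP in bits = 10 * 10^6 * 20 / 1000
BDP in bits = 200000
BDP in bytes = 200000 / 8 = 25000

25000


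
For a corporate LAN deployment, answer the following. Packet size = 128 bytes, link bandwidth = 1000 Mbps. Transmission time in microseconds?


Given: packet = 128 bytes, bandwidth = 1000 Mbps
Packet in bits = 128 * 8 = 1024 bits
Bandwidth = 1000 * 10^6 = 1000000000 bps
Time = 1024 / 1000000000 seconds
Time in us = 1024 * 10^6 / 1000000000 = 1.024

1.024


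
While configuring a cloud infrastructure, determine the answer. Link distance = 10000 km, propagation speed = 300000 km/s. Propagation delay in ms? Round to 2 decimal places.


Given: distance = 10000 km, speed = 300000 km/s
Delay = distance / speed = 10000 / 300000 seconds
Delay in ms = 10000 * 1000 / 300000
Delay = 33.3333 ms
Rounded to 2 dp = 33.33 ms

33.33


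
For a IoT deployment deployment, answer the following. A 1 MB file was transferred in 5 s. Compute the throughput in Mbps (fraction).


Given: file = 1 MB, time = 5 s
File in Mb = 1 * 8 = 8 Mb
Throughput = 8 / 5 Mbps
Throughput = 8/5 Mbps

8/5


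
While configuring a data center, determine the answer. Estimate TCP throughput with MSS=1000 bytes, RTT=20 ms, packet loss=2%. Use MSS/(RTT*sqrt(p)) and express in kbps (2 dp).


Given: MSS = 1000 bytes, RTT = 20 ms, loss = 2%
RTT in seconds = 20 / 1000 = 0.02
Loss rate = 2% = 0.02
sqrt(loss) = sqrt(0.02) = 0.141421356237
Throughput (bytes/s) = 1000 / (0.02 * 0.141421356237) = 353553.3906
Throughput (kbps) = 353553.3906 * 8 / 1000 = 2828.427125 -> 2828.43 kbps (2 dp)

2828.43
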